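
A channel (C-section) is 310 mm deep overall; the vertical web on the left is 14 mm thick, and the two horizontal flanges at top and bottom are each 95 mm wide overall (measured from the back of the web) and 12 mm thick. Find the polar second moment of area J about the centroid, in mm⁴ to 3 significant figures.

J ≈ 8.21 × 10⁷ mm⁴

Split into non-overlapping primitives; take the origin at the lower-left of the bounding box.
Web: 14 × 310, A = 4 340 mm², y = 155 mm, Ī = 34 756 167 mm⁴.
Top flange (beyond web): 81 × 12, A = 972 mm², y = 304 mm, Ī = 11 664 mm⁴.
Bottom flange (beyond web): 81 × 12, A = 972 mm², y = 6 mm, Ī = 11 664 mm⁴.
By symmetry the centroid is at mid-height, ȳ = 155 mm.
Transfer each piece to the centroidal x-axis using Ī + A·d² with d = y − 155:
  web: d = 0 mm → contributes +34 756 167 mm⁴
  top flange (beyond web): d = 149 mm → contributes +21 591 036 mm⁴
  bottom flange (beyond web): d = -149 mm → contributes +21 591 036 mm⁴
Total I = 77 938 239 mm⁴.
For the y-axis: x̄ = 21.694 mm.
Repeating about the centroidal y-axis gives I_y = 4 163 032 mm⁴.
Polar second moment: J = I_x + I_y = 82 101 271 mm⁴.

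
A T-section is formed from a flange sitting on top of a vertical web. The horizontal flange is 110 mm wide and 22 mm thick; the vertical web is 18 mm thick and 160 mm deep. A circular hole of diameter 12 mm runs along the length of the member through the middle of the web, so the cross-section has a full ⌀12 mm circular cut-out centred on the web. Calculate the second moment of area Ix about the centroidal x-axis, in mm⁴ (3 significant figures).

Ix ≈ 1.69 × 10⁷ mm⁴

Decompose the section into non-overlapping parts with the origin at the bottom-left of its bounding rectangle.
Flange: 110 × 22, A = 2 420 mm², y = 171 mm, Ī = 97 607 mm⁴.
Web: 18 × 160, A = 2 880 mm², y = 80 mm, Ī = 6 144 000 mm⁴.
Hole (subtracted): ⌀12, A = 113.1 mm², y = 80 mm, Ī = 1017.9 mm⁴.
Centroid: ȳ = ΣA·y / ΣA = 122.46 mm.
Transfer each piece to the centroidal x-axis using Ī + A·d² with d = y − 122.46:
  flange: d = 48.543 mm → contributes +5 800 165 mm⁴
  web: d = -42.457 mm → contributes +11 335 464 mm⁴
  hole: d = -42.457 mm → contributes −204 886 mm⁴
Total I = 16 930 742 mm⁴.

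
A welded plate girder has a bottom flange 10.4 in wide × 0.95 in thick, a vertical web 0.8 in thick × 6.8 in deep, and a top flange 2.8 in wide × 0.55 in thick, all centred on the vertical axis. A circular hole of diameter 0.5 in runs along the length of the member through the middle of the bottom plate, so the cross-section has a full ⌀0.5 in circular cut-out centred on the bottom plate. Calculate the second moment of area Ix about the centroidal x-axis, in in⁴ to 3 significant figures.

Break the section into simple shapes (no overlaps), measuring from the bottom-left corner of the bounding box.
Bottom plate: 10.4 × 0.95, A = 9.88 in², y = 0.475 in, Ī = 0.74306 in⁴.
Web plate: 0.8 × 6.8, A = 5.44 in², y = 4.35 in, Ī = 20.962 in⁴.
Top plate: 2.8 × 0.55, A = 1.54 in², y = 8.025 in, Ī = 0.038821 in⁴.
Hole (subtracted): ⌀0.5, A = 0.19635 in², y = 0.475 in, Ī = 0.003068 in⁴.
Centroid: ȳ = ΣA·y / ΣA = 2.4378 in.
Transfer each piece to the centroidal x-axis using Ī + A·d² with d = y − 2.4378:
  bottom plate: d = -1.9628 in → contributes +38.806 in⁴
  web plate: d = 1.9122 in → contributes +40.854 in⁴
  top plate: d = 5.5872 in → contributes +48.113 in⁴
  hole: d = -1.9628 in → contributes −0.7595 in⁴
Total I = 127.01 in⁴.

Ix ≈ 127 in⁴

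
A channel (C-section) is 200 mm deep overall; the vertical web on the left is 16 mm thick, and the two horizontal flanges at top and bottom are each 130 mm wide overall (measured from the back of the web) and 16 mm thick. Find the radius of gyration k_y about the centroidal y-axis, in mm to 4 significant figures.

Split into non-overlapping primitives; take the origin at the lower-left of the bounding box.
Web: 16 × 200, A = 3 200 mm², x = 8 mm, Ī = 68266.7 mm⁴.
Top flange (beyond web): 114 × 16, A = 1 824 mm², x = 73 mm, Ī = 1 975 392 mm⁴.
Bottom flange (beyond web): 114 × 16, A = 1 824 mm², x = 73 mm, Ī = 1 975 392 mm⁴.
Centroid: x̄ = ΣA·x / ΣA = 42.6262 mm.
Transfer each piece to the centroidal y-axis using Ī + A·d² with d = x − 42.6262:
  web: d = -34.6262 mm → contributes +3 904 976 mm⁴
  top flange (beyond web): d = 30.3738 mm → contributes +3 658 159 mm⁴
  bottom flange (beyond web): d = 30.3738 mm → contributes +3 658 159 mm⁴
Total I = 11 221 294 mm⁴.
Radius of gyration: k = √(I/A) = √(11 221 294 / 6 848) = 40.4799 mm.

k_y ≈ 40.48 mm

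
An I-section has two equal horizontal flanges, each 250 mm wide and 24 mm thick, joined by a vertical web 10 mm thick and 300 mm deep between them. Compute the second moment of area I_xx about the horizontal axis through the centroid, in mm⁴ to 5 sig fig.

Split into non-overlapping primitives; take the origin at the lower-left of the bounding box.
Bottom flange: 250 × 24, A = 6 000 mm², y = 12 mm, Ī = 288 000 mm⁴.
Web: 10 × 300, A = 3 000 mm², y = 174 mm, Ī = 22 500 000 mm⁴.
Top flange: 250 × 24, A = 6 000 mm², y = 336 mm, Ī = 288 000 mm⁴.
By symmetry the centroid is at mid-height, ȳ = 174 mm.
Transfer each piece to the horizontal axis through the centroid using Ī + A·d² with d = y − 174:
  bottom flange: d = -162 mm → contributes +157 752 000 mm⁴
  web: d = 0 mm → contributes +22 500 000 mm⁴
  top flange: d = 162 mm → contributes +157 752 000 mm⁴
Total I = 338 004 000 mm⁴.

I_xx ≈ 3.3800 × 10⁸ mm⁴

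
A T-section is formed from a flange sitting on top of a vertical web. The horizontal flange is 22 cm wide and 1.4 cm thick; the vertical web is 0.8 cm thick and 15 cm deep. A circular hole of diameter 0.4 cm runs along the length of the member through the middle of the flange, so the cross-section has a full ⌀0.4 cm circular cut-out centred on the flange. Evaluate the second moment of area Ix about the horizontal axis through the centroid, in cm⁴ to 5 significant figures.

Treat the section as a set of non-overlapping primitives; coordinates are from the bounding-box lower-left.
Flange: 22 × 1.4, A = 30.8 cm², y = 15.7 cm, Ī = 5.030667 cm⁴.
Web: 0.8 × 15, A = 12 cm², y = 7.5 cm, Ī = 225 cm⁴.
Hole (subtracted): ⌀0.4, A = 0.1256637 cm², y = 15.7 cm, Ī = 0.001256637 cm⁴.
Centroid: ȳ = ΣA·y / ΣA = 13.39416 cm.
Transfer each piece to the horizontal axis through the centroid using Ī + A·d² with d = y − 13.39416:
  flange: d = 2.305836 cm → contributes +168.7905 cm⁴
  web: d = -5.894164 cm → contributes +641.8941 cm⁴
  hole: d = 2.305836 cm → contributes −0.6693952 cm⁴
Total I = 810.0152 cm⁴.

Ix ≈ 810.02 cm⁴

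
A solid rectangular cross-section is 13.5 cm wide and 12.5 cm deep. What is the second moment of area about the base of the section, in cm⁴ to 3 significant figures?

The section: 13.5 × 12.5, A = 168.75 cm², y = 6.25 cm, Ī = 2197.3 cm⁴.
Transfer it to a horizontal axis along the bottom face using Ī + A·d² with d = y − 0:
  the section: d = 6.25 cm → contributes +8789.1 cm⁴
Total I = 8789.1 cm⁴.

I_base ≈ 8790 cm⁴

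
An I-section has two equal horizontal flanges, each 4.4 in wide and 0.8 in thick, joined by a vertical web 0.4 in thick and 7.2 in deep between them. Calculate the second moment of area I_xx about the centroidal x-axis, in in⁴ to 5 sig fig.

Treat the section as a set of non-overlapping primitives; coordinates are from the bounding-box lower-left.
Bottom flange: 4.4 × 0.8, A = 3.52 in², y = 0.4 in, Ī = 0.1877333 in⁴.
Web: 0.4 × 7.2, A = 2.88 in², y = 4.4 in, Ī = 12.4416 in⁴.
Top flange: 4.4 × 0.8, A = 3.52 in², y = 8.4 in, Ī = 0.1877333 in⁴.
By symmetry the centroid is at mid-height, ȳ = 4.4 in.
Transfer each piece to the centroidal x-axis using Ī + A·d² with d = y − 4.4:
  bottom flange: d = -4 in → contributes +56.50773 in⁴
  web: d = 0 in → contributes +12.4416 in⁴
  top flange: d = 4 in → contributes +56.50773 in⁴
Total I = 125.4571 in⁴.

I_xx ≈ 125.46 in⁴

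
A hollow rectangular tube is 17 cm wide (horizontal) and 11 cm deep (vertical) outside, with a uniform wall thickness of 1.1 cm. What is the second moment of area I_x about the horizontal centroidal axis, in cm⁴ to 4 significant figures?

I_x ≈ 1045 cm⁴

Split into non-overlapping primitives; take the origin at the lower-left of the bounding box.
Outer rectangle: 17 × 11, A = 187 cm², y = 5.5 cm, Ī = 1885.58 cm⁴.
Inner void (subtracted): 14.8 × 8.8, A = 130.24 cm², y = 5.5 cm, Ī = 840.482 cm⁴.
By symmetry the centroid is at mid-height, ȳ = 5.5 cm.
All pieces are centred on the horizontal centroidal axis, so I = ΣĪ (holes subtracted) = 1045.1 cm⁴.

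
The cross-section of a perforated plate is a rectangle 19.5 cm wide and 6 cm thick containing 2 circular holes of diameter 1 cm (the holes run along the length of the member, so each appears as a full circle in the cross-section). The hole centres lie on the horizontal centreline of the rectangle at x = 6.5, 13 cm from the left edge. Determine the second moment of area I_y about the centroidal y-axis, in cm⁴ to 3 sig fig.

I_y ≈ 3690 cm⁴

Split into non-overlapping primitives; take the origin at the lower-left of the bounding box.
Plate: 19.5 × 6, A = 117 cm², x = 9.75 cm, Ī = 3707.4 cm⁴.
Hole 1 (subtracted): ⌀1, A = 0.7854 cm², x = 6.5 cm, Ī = 0.049087 cm⁴.
Hole 2 (subtracted): ⌀1, A = 0.7854 cm², x = 13 cm, Ī = 0.049087 cm⁴.
By symmetry the centroid is at mid-width, x̄ = 9.75 cm.
Transfer each piece to the centroidal y-axis using Ī + A·d² with d = x − 9.75:
  plate: d = 0 cm → contributes +3707.4 cm⁴
  hole 1: d = -3.25 cm → contributes −8.3449 cm⁴
  hole 2: d = 3.25 cm → contributes −8.3449 cm⁴
Total I = 3690.7 cm⁴.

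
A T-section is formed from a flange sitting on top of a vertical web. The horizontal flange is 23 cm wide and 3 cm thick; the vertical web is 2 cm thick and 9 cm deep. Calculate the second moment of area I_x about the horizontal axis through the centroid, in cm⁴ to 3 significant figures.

I_x ≈ 687 cm⁴

Break the section into simple shapes (no overlaps), measuring from the bottom-left corner of the bounding box.
Flange: 23 × 3, A = 69 cm², y = 10.5 cm, Ī = 51.75 cm⁴.
Web: 2 × 9, A = 18 cm², y = 4.5 cm, Ī = 121.5 cm⁴.
Centroid: ȳ = ΣA·y / ΣA = 9.2586 cm.
Transfer each piece to the horizontal axis through the centroid using Ī + A·d² with d = y − 9.2586:
  flange: d = 1.2414 cm → contributes +158.08 cm⁴
  web: d = -4.7586 cm → contributes +529.1 cm⁴
Total I = 687.18 cm⁴.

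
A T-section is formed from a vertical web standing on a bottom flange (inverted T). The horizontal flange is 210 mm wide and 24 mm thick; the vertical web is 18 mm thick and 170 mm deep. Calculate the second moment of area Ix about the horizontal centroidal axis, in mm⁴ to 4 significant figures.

Ix ≈ 2.553 × 10⁷ mm⁴

Break the section into simple shapes (no overlaps), measuring from the bottom-left corner of the bounding box.
Flange: 210 × 24, A = 5 040 mm², y = 12 mm, Ī = 241 920 mm⁴.
Web: 18 × 170, A = 3 060 mm², y = 109 mm, Ī = 7 369 500 mm⁴.
Centroid: ȳ = ΣA·y / ΣA = 48.6444 mm.
Transfer each piece to the horizontal centroidal axis using Ī + A·d² with d = y − 48.6444:
  flange: d = -36.6444 mm → contributes +7 009 709 mm⁴
  web: d = 60.3556 mm → contributes +18 516 447 mm⁴
Total I = 25 526 156 mm⁴.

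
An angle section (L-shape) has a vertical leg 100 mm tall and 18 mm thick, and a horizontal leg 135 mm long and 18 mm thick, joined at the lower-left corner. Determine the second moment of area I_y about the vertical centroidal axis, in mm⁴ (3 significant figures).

I_y ≈ 6.87 × 10⁶ mm⁴

Treat the section as a set of non-overlapping primitives; coordinates are from the bounding-box lower-left.
Vertical leg: 18 × 100, A = 1 800 mm², x = 9 mm, Ī = 48 600 mm⁴.
Horizontal leg (remainder): 117 × 18, A = 2 106 mm², x = 76.5 mm, Ī = 2 402 420 mm⁴.
Centroid: x̄ = ΣA·x / ΣA = 45.394 mm.
Transfer each piece to the vertical centroidal axis using Ī + A·d² with d = x − 45.394:
  vertical leg: d = -36.394 mm → contributes +2 432 743 mm⁴
  horizontal leg (remainder): d = 31.106 mm → contributes +4 440 149 mm⁴
Total I = 6 872 892 mm⁴.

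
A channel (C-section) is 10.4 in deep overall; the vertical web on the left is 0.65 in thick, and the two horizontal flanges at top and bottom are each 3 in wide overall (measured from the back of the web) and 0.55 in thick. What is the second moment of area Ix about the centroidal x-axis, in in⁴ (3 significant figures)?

Split into non-overlapping primitives; take the origin at the lower-left of the bounding box.
Web: 0.65 × 10.4, A = 6.76 in², y = 5.2 in, Ī = 60.93 in⁴.
Top flange (beyond web): 2.35 × 0.55, A = 1.2925 in², y = 10.125 in, Ī = 0.032582 in⁴.
Bottom flange (beyond web): 2.35 × 0.55, A = 1.2925 in², y = 0.275 in, Ī = 0.032582 in⁴.
By symmetry the centroid is at mid-height, ȳ = 5.2 in.
Transfer each piece to the centroidal x-axis using Ī + A·d² with d = y − 5.2:
  web: d = 0 in → contributes +60.93 in⁴
  top flange (beyond web): d = 4.925 in → contributes +31.383 in⁴
  bottom flange (beyond web): d = -4.925 in → contributes +31.383 in⁴
Total I = 123.7 in⁴.

Ix ≈ 124 in⁴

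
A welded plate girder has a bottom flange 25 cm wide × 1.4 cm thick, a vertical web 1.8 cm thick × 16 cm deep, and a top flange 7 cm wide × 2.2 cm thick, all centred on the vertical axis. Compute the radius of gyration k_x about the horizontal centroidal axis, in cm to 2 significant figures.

Split into non-overlapping primitives; take the origin at the lower-left of the bounding box.
Bottom plate: 25 × 1.4, A = 35 cm², y = 0.7 cm, Ī = 5.717 cm⁴.
Web plate: 1.8 × 16, A = 28.8 cm², y = 9.4 cm, Ī = 614.4 cm⁴.
Top plate: 7 × 2.2, A = 15.4 cm², y = 18.5 cm, Ī = 6.211 cm⁴.
Centroid: ȳ = ΣA·y / ΣA = 7.325 cm.
Transfer each piece to the horizontal centroidal axis using Ī + A·d² with d = y − 7.325:
  bottom plate: d = -6.625 cm → contributes +1 542 cm⁴
  web plate: d = 2.075 cm → contributes +738.4 cm⁴
  top plate: d = 11.18 cm → contributes +1 929 cm⁴
Total I = 4 210 cm⁴.
Radius of gyration: k = √(I/A) = √(4 210 / 79.2) = 7.291 cm.

k_x ≈ 7.3 cm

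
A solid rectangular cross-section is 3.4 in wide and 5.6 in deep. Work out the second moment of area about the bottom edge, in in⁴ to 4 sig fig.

The section: 3.4 × 5.6, A = 19.04 in², y = 2.8 in, Ī = 49.7579 in⁴.
Transfer it to the bottom edge using Ī + A·d² with d = y − 0:
  the section: d = 2.8 in → contributes +199.031 in⁴
Total I = 199.031 in⁴.

I_base ≈ 199.0 in⁴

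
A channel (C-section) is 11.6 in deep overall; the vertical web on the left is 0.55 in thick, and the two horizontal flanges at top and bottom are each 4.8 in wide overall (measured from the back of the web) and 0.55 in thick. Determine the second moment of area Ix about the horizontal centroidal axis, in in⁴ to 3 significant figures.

Decompose the section into non-overlapping parts with the origin at the bottom-left of its bounding rectangle.
Web: 0.55 × 11.6, A = 6.38 in², y = 5.8 in, Ī = 71.541 in⁴.
Top flange (beyond web): 4.25 × 0.55, A = 2.3375 in², y = 11.325 in, Ī = 0.058924 in⁴.
Bottom flange (beyond web): 4.25 × 0.55, A = 2.3375 in², y = 0.275 in, Ī = 0.058924 in⁴.
By symmetry the centroid is at mid-height, ȳ = 5.8 in.
Transfer each piece to the horizontal centroidal axis using Ī + A·d² with d = y − 5.8:
  web: d = 0 in → contributes +71.541 in⁴
  top flange (beyond web): d = 5.525 in → contributes +71.413 in⁴
  bottom flange (beyond web): d = -5.525 in → contributes +71.413 in⁴
Total I = 214.37 in⁴.

Ix ≈ 214 in⁴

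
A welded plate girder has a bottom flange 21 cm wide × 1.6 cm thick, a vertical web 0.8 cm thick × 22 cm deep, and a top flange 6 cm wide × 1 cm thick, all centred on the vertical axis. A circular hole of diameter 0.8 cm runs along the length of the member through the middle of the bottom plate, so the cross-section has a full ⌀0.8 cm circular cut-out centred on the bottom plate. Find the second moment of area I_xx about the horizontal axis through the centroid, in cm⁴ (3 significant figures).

Break the section into simple shapes (no overlaps), measuring from the bottom-left corner of the bounding box.
Bottom plate: 21 × 1.6, A = 33.6 cm², y = 0.8 cm, Ī = 7.168 cm⁴.
Web plate: 0.8 × 22, A = 17.6 cm², y = 12.6 cm, Ī = 709.87 cm⁴.
Top plate: 6 × 1, A = 6 cm², y = 24.1 cm, Ī = 0.5 cm⁴.
Hole (subtracted): ⌀0.8, A = 0.50265 cm², y = 0.8 cm, Ī = 0.020106 cm⁴.
Centroid: ȳ = ΣA·y / ΣA = 6.9287 cm.
Transfer each piece to the horizontal axis through the centroid using Ī + A·d² with d = y − 6.9287:
  bottom plate: d = -6.1287 cm → contributes +1269.2 cm⁴
  web plate: d = 5.6713 cm → contributes +1 276 cm⁴
  top plate: d = 17.171 cm → contributes +1769.6 cm⁴
  hole: d = -6.1287 cm → contributes −18.9 cm⁴
Total I = 4295.9 cm⁴.

I_xx ≈ 4300 cm⁴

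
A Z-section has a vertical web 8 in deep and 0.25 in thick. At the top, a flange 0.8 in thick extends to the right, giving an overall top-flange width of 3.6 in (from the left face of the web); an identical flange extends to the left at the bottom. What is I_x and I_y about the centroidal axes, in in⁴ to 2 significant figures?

I_x ≈ 80 in⁴, I_y ≈ 22 in⁴

Split into non-overlapping primitives; take the origin at the lower-left of the bounding box.
Web: 0.25 × 8, A = 2 in², y = 4 in, Ī = 10.67 in⁴.
Top flange (beyond web): 3.35 × 0.8, A = 2.68 in², y = 7.6 in, Ī = 0.1429 in⁴.
Bottom flange (beyond web): 3.35 × 0.8, A = 2.68 in², y = 0.4 in, Ī = 0.1429 in⁴.
Centroid: ȳ = ΣA·y / ΣA = 4 in.
Transfer each piece to the centroidal x-axis using Ī + A·d² with d = y − 4:
  web: d = 0 in → contributes +10.67 in⁴
  top flange (beyond web): d = 3.6 in → contributes +34.88 in⁴
  bottom flange (beyond web): d = -3.6 in → contributes +34.88 in⁴
Total I = 80.42 in⁴.
For the y-axis: x̄ = 3.475 in.
Repeating about the centroidal y-axis gives I_y = 22.39 in⁴.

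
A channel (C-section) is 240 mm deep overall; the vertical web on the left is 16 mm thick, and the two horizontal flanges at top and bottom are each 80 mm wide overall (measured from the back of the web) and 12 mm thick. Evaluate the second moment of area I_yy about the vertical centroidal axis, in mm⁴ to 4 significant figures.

I_yy ≈ 2.362 × 10⁶ mm⁴

Decompose the section into non-overlapping parts with the origin at the bottom-left of its bounding rectangle.
Web: 16 × 240, A = 3 840 mm², x = 8 mm, Ī = 81 920 mm⁴.
Top flange (beyond web): 64 × 12, A = 768 mm², x = 48 mm, Ī = 262 144 mm⁴.
Bottom flange (beyond web): 64 × 12, A = 768 mm², x = 48 mm, Ī = 262 144 mm⁴.
Centroid: x̄ = ΣA·x / ΣA = 19.4286 mm.
Transfer each piece to the vertical centroidal axis using Ī + A·d² with d = x − 19.4286:
  web: d = -11.4286 mm → contributes +583 471 mm⁴
  top flange (beyond web): d = 28.5714 mm → contributes +889 083 mm⁴
  bottom flange (beyond web): d = 28.5714 mm → contributes +889 083 mm⁴
Total I = 2 361 637 mm⁴.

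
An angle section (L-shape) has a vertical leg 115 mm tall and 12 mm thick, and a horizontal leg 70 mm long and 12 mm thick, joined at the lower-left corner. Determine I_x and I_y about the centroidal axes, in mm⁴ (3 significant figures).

Treat the section as a set of non-overlapping primitives; coordinates are from the bounding-box lower-left.
Vertical leg: 12 × 115, A = 1 380 mm², y = 57.5 mm, Ī = 1 520 875 mm⁴.
Horizontal leg (remainder): 58 × 12, A = 696 mm², y = 6 mm, Ī = 8 352 mm⁴.
Centroid: ȳ = ΣA·y / ΣA = 40.234 mm.
Transfer each piece to the centroidal x-axis using Ī + A·d² with d = y − 40.234:
  vertical leg: d = 17.266 mm → contributes +1 932 268 mm⁴
  horizontal leg (remainder): d = -34.234 mm → contributes +824 046 mm⁴
Total I = 2 756 314 mm⁴.
For the y-axis: x̄ = 17.734 mm.
Repeating about the centroidal y-axis gives I_y = 778 429 mm⁴.

I_x ≈ 2.76 × 10⁶ mm⁴, I_y ≈ 7.78 × 10⁵ mm⁴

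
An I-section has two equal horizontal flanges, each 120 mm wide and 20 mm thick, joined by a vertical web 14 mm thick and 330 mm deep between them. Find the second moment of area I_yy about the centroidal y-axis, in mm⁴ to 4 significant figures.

Split into non-overlapping primitives; take the origin at the lower-left of the bounding box.
Bottom flange: 120 × 20, A = 2 400 mm², x = 60 mm, Ī = 2 880 000 mm⁴.
Web: 14 × 330, A = 4 620 mm², x = 60 mm, Ī = 75 460 mm⁴.
Top flange: 120 × 20, A = 2 400 mm², x = 60 mm, Ī = 2 880 000 mm⁴.
By symmetry the centroid is at mid-width, x̄ = 60 mm.
All pieces are centred on the centroidal y-axis, so I = ΣĪ = 5 835 460 mm⁴.

I_yy ≈ 5.835 × 10⁶ mm⁴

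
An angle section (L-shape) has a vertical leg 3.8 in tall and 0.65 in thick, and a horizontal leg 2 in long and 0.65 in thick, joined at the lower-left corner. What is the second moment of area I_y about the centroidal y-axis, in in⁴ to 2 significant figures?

Decompose the section into non-overlapping parts with the origin at the bottom-left of its bounding rectangle.
Vertical leg: 0.65 × 3.8, A = 2.47 in², x = 0.325 in, Ī = 0.08696 in⁴.
Horizontal leg (remainder): 1.35 × 0.65, A = 0.8775 in², x = 1.325 in, Ī = 0.1333 in⁴.
Centroid: x̄ = ΣA·x / ΣA = 0.5871 in.
Transfer each piece to the centroidal y-axis using Ī + A·d² with d = x − 0.5871:
  vertical leg: d = -0.2621 in → contributes +0.2567 in⁴
  horizontal leg (remainder): d = 0.7379 in → contributes +0.611 in⁴
Total I = 0.8677 in⁴.

I_y ≈ 0.87 in⁴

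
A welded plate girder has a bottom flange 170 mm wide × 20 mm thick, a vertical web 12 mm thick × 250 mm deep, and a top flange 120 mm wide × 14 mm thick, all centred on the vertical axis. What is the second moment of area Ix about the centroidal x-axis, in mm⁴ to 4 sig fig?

Treat the section as a set of non-overlapping primitives; coordinates are from the bounding-box lower-left.
Bottom plate: 170 × 20, A = 3 400 mm², y = 10 mm, Ī = 113 333 mm⁴.
Web plate: 12 × 250, A = 3 000 mm², y = 145 mm, Ī = 15 625 000 mm⁴.
Top plate: 120 × 14, A = 1 680 mm², y = 277 mm, Ī = 27 440 mm⁴.
Centroid: ȳ = ΣA·y / ΣA = 115.639 mm.
Transfer each piece to the centroidal x-axis using Ī + A·d² with d = y − 115.639:
  bottom plate: d = -105.639 mm → contributes +38 055 690 mm⁴
  web plate: d = 29.3614 mm → contributes +18 211 273 mm⁴
  top plate: d = 161.361 mm → contributes +43 770 435 mm⁴
Total I = 100 037 398 mm⁴.

Ix ≈ 1.000 × 10⁸ mm⁴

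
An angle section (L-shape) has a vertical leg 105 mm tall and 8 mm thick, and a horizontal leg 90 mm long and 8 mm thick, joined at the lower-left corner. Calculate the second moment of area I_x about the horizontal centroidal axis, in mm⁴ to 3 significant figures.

I_x ≈ 1.64 × 10⁶ mm⁴

Decompose the section into non-overlapping parts with the origin at the bottom-left of its bounding rectangle.
Vertical leg: 8 × 105, A = 840 mm², y = 52.5 mm, Ī = 771 750 mm⁴.
Horizontal leg (remainder): 82 × 8, A = 656 mm², y = 4 mm, Ī = 3498.7 mm⁴.
Centroid: ȳ = ΣA·y / ΣA = 31.233 mm.
Transfer each piece to the horizontal centroidal axis using Ī + A·d² with d = y − 31.233:
  vertical leg: d = 21.267 mm → contributes +1 151 683 mm⁴
  horizontal leg (remainder): d = -27.233 mm → contributes +489 999 mm⁴
Total I = 1 641 682 mm⁴.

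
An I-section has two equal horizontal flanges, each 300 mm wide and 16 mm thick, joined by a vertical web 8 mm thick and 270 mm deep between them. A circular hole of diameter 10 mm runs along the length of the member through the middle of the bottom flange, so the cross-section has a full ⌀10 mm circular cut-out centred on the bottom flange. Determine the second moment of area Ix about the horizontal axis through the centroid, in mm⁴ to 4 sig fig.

Split into non-overlapping primitives; take the origin at the lower-left of the bounding box.
Bottom flange: 300 × 16, A = 4 800 mm², y = 8 mm, Ī = 102 400 mm⁴.
Web: 8 × 270, A = 2 160 mm², y = 151 mm, Ī = 13 122 000 mm⁴.
Top flange: 300 × 16, A = 4 800 mm², y = 294 mm, Ī = 102 400 mm⁴.
Hole (subtracted): ⌀10, A = 78.5398 mm², y = 8 mm, Ī = 490.874 mm⁴.
Centroid: ȳ = ΣA·y / ΣA = 151.961 mm.
Transfer each piece to the horizontal axis through the centroid using Ī + A·d² with d = y − 151.961:
  bottom flange: d = -143.961 mm → contributes +99 581 922 mm⁴
  web: d = -0.961455 mm → contributes +13 123 997 mm⁴
  top flange: d = 142.039 mm → contributes +96 942 152 mm⁴
  hole: d = -143.961 mm → contributes −1 628 221 mm⁴
Total I = 208 019 850 mm⁴.

Ix ≈ 2.080 × 10⁸ mm⁴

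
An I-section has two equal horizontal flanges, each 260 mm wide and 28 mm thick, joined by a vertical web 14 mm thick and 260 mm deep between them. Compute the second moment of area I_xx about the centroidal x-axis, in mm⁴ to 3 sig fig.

Decompose the section into non-overlapping parts with the origin at the bottom-left of its bounding rectangle.
Bottom flange: 260 × 28, A = 7 280 mm², y = 14 mm, Ī = 475 627 mm⁴.
Web: 14 × 260, A = 3 640 mm², y = 158 mm, Ī = 20 505 333 mm⁴.
Top flange: 260 × 28, A = 7 280 mm², y = 302 mm, Ī = 475 627 mm⁴.
By symmetry the centroid is at mid-height, ȳ = 158 mm.
Transfer each piece to the centroidal x-axis using Ī + A·d² with d = y − 158:
  bottom flange: d = -144 mm → contributes +151 433 707 mm⁴
  web: d = 0 mm → contributes +20 505 333 mm⁴
  top flange: d = 144 mm → contributes +151 433 707 mm⁴
Total I = 323 372 747 mm⁴.

I_xx ≈ 3.23 × 10⁸ mm⁴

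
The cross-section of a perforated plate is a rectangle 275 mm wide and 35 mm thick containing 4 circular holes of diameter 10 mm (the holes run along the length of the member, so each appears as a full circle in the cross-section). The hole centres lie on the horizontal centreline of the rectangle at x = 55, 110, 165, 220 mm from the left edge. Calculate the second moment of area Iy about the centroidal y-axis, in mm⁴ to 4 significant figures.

Break the section into simple shapes (no overlaps), measuring from the bottom-left corner of the bounding box.
Plate: 275 × 35, A = 9 625 mm², x = 137.5 mm, Ī = 60 657 552 mm⁴.
Hole 1 (subtracted): ⌀10, A = 78.5398 mm², x = 55 mm, Ī = 490.874 mm⁴.
Hole 2 (subtracted): ⌀10, A = 78.5398 mm², x = 110 mm, Ī = 490.874 mm⁴.
Hole 3 (subtracted): ⌀10, A = 78.5398 mm², x = 165 mm, Ī = 490.874 mm⁴.
Hole 4 (subtracted): ⌀10, A = 78.5398 mm², x = 220 mm, Ī = 490.874 mm⁴.
By symmetry the centroid is at mid-width, x̄ = 137.5 mm.
Transfer each piece to the centroidal y-axis using Ī + A·d² with d = x − 137.5:
  plate: d = 0 mm → contributes +60 657 552 mm⁴
  hole 1: d = -82.5 mm → contributes −535 052 mm⁴
  hole 2: d = -27.5 mm → contributes −59886.6 mm⁴
  hole 3: d = 27.5 mm → contributes −59886.6 mm⁴
  hole 4: d = 82.5 mm → contributes −535 052 mm⁴
Total I = 59 467 674 mm⁴.

Iy ≈ 5.947 × 10⁷ mm⁴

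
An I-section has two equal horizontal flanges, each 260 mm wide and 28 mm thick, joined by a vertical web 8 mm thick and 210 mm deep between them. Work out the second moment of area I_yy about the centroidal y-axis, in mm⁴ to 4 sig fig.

Decompose the section into non-overlapping parts with the origin at the bottom-left of its bounding rectangle.
Bottom flange: 260 × 28, A = 7 280 mm², x = 130 mm, Ī = 41 010 667 mm⁴.
Web: 8 × 210, A = 1 680 mm², x = 130 mm, Ī = 8 960 mm⁴.
Top flange: 260 × 28, A = 7 280 mm², x = 130 mm, Ī = 41 010 667 mm⁴.
By symmetry the centroid is at mid-width, x̄ = 130 mm.
All pieces are centred on the centroidal y-axis, so I = ΣĪ = 82 030 293 mm⁴.

I_yy ≈ 8.203 × 10⁷ mm⁴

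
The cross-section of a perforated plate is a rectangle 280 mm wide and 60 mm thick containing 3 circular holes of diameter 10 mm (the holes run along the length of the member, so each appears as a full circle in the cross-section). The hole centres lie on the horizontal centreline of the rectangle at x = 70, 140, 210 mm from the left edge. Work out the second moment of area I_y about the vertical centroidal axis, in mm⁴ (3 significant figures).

I_y ≈ 1.09 × 10⁸ mm⁴

Break the section into simple shapes (no overlaps), measuring from the bottom-left corner of the bounding box.
Plate: 280 × 60, A = 16 800 mm², x = 140 mm, Ī = 109 760 000 mm⁴.
Hole 1 (subtracted): ⌀10, A = 78.54 mm², x = 70 mm, Ī = 490.87 mm⁴.
Hole 2 (subtracted): ⌀10, A = 78.54 mm², x = 140 mm, Ī = 490.87 mm⁴.
Hole 3 (subtracted): ⌀10, A = 78.54 mm², x = 210 mm, Ī = 490.87 mm⁴.
By symmetry the centroid is at mid-width, x̄ = 140 mm.
Transfer each piece to the vertical centroidal axis using Ī + A·d² with d = x − 140:
  plate: d = 0 mm → contributes +109 760 000 mm⁴
  hole 1: d = -70 mm → contributes −385 336 mm⁴
  hole 2: d = 0 mm → contributes −490.87 mm⁴
  hole 3: d = 70 mm → contributes −385 336 mm⁴
Total I = 108 988 837 mm⁴.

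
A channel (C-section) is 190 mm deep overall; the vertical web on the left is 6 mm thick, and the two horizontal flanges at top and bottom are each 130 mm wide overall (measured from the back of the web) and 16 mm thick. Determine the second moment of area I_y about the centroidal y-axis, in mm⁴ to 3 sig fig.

Split into non-overlapping primitives; take the origin at the lower-left of the bounding box.
Web: 6 × 190, A = 1 140 mm², x = 3 mm, Ī = 3 420 mm⁴.
Top flange (beyond web): 124 × 16, A = 1 984 mm², x = 68 mm, Ī = 2 542 165 mm⁴.
Bottom flange (beyond web): 124 × 16, A = 1 984 mm², x = 68 mm, Ī = 2 542 165 mm⁴.
Centroid: x̄ = ΣA·x / ΣA = 53.493 mm.
Transfer each piece to the centroidal y-axis using Ī + A·d² with d = x − 53.493:
  web: d = -50.493 mm → contributes +2 909 939 mm⁴
  top flange (beyond web): d = 14.507 mm → contributes +2 959 684 mm⁴
  bottom flange (beyond web): d = 14.507 mm → contributes +2 959 684 mm⁴
Total I = 8 829 307 mm⁴.

I_y ≈ 8.83 × 10⁶ mm⁴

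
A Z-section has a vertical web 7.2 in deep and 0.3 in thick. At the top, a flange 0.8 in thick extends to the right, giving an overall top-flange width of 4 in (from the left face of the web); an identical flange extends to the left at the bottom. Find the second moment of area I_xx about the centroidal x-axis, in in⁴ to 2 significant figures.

I_xx ≈ 70 in⁴

Split into non-overlapping primitives; take the origin at the lower-left of the bounding box.
Web: 0.3 × 7.2, A = 2.16 in², y = 3.6 in, Ī = 9.331 in⁴.
Top flange (beyond web): 3.7 × 0.8, A = 2.96 in², y = 6.8 in, Ī = 0.1579 in⁴.
Bottom flange (beyond web): 3.7 × 0.8, A = 2.96 in², y = 0.4 in, Ī = 0.1579 in⁴.
Centroid: ȳ = ΣA·y / ΣA = 3.6 in.
Transfer each piece to the centroidal x-axis using Ī + A·d² with d = y − 3.6:
  web: d = 0 in → contributes +9.331 in⁴
  top flange (beyond web): d = 3.2 in → contributes +30.47 in⁴
  bottom flange (beyond web): d = -3.2 in → contributes +30.47 in⁴
Total I = 70.27 in⁴.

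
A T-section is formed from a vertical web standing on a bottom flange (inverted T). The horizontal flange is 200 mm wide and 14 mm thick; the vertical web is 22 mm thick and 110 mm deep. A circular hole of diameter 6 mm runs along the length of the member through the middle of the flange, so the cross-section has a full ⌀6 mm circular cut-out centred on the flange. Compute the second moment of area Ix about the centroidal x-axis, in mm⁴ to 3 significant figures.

Ix ≈ 7.45 × 10⁶ mm⁴

Decompose the section into non-overlapping parts with the origin at the bottom-left of its bounding rectangle.
Flange: 200 × 14, A = 2 800 mm², y = 7 mm, Ī = 45 733 mm⁴.
Web: 22 × 110, A = 2 420 mm², y = 69 mm, Ī = 2 440 167 mm⁴.
Hole (subtracted): ⌀6, A = 28.274 mm², y = 7 mm, Ī = 63.617 mm⁴.
Centroid: ȳ = ΣA·y / ΣA = 35.9 mm.
Transfer each piece to the centroidal x-axis using Ī + A·d² with d = y − 35.9:
  flange: d = -28.9 mm → contributes +2 384 294 mm⁴
  web: d = 33.1 mm → contributes +5 091 570 mm⁴
  hole: d = -28.9 mm → contributes −23 678 mm⁴
Total I = 7 452 186 mm⁴.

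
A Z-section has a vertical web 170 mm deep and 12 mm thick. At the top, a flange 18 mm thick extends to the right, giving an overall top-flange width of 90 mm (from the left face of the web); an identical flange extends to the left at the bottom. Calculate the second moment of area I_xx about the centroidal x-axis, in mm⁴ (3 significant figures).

I_xx ≈ 2.12 × 10⁷ mm⁴

Break the section into simple shapes (no overlaps), measuring from the bottom-left corner of the bounding box.
Web: 12 × 170, A = 2 040 mm², y = 85 mm, Ī = 4 913 000 mm⁴.
Top flange (beyond web): 78 × 18, A = 1 404 mm², y = 161 mm, Ī = 37 908 mm⁴.
Bottom flange (beyond web): 78 × 18, A = 1 404 mm², y = 9 mm, Ī = 37 908 mm⁴.
Centroid: ȳ = ΣA·y / ΣA = 85 mm.
Transfer each piece to the centroidal x-axis using Ī + A·d² with d = y − 85:
  web: d = 0 mm → contributes +4 913 000 mm⁴
  top flange (beyond web): d = 76 mm → contributes +8 147 412 mm⁴
  bottom flange (beyond web): d = -76 mm → contributes +8 147 412 mm⁴
Total I = 21 207 824 mm⁴.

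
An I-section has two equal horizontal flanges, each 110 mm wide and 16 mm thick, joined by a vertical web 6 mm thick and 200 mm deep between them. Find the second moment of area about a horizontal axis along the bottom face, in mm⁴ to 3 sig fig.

I_base ≈ 1.09 × 10⁸ mm⁴

Split into non-overlapping primitives; take the origin at the lower-left of the bounding box.
Bottom flange: 110 × 16, A = 1 760 mm², y = 8 mm, Ī = 37 547 mm⁴.
Web: 6 × 200, A = 1 200 mm², y = 116 mm, Ī = 4 000 000 mm⁴.
Top flange: 110 × 16, A = 1 760 mm², y = 224 mm, Ī = 37 547 mm⁴.
Transfer each piece to a horizontal axis along the bottom face using Ī + A·d² with d = y − 0:
  bottom flange: d = 8 mm → contributes +150 187 mm⁴
  web: d = 116 mm → contributes +20 147 200 mm⁴
  top flange: d = 224 mm → contributes +88 347 307 mm⁴
Total I = 108 644 693 mm⁴.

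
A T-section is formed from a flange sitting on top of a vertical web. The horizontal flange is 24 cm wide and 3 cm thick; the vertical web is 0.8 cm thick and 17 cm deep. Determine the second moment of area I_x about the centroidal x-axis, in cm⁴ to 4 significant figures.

I_x ≈ 1525 cm⁴

Decompose the section into non-overlapping parts with the origin at the bottom-left of its bounding rectangle.
Flange: 24 × 3, A = 72 cm², y = 18.5 cm, Ī = 54 cm⁴.
Web: 0.8 × 17, A = 13.6 cm², y = 8.5 cm, Ī = 327.533 cm⁴.
Centroid: ȳ = ΣA·y / ΣA = 16.9112 cm.
Transfer each piece to the centroidal x-axis using Ī + A·d² with d = y − 16.9112:
  flange: d = 1.58879 cm → contributes +235.745 cm⁴
  web: d = -8.41121 cm → contributes +1289.71 cm⁴
Total I = 1525.46 cm⁴.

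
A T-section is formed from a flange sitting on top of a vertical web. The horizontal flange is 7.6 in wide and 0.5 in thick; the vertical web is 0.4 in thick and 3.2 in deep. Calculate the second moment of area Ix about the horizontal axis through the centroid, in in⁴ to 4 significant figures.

Treat the section as a set of non-overlapping primitives; coordinates are from the bounding-box lower-left.
Flange: 7.6 × 0.5, A = 3.8 in², y = 3.45 in, Ī = 0.0791667 in⁴.
Web: 0.4 × 3.2, A = 1.28 in², y = 1.6 in, Ī = 1.09227 in⁴.
Centroid: ȳ = ΣA·y / ΣA = 2.98386 in.
Transfer each piece to the horizontal axis through the centroid using Ī + A·d² with d = y − 2.98386:
  flange: d = 0.466142 in → contributes +0.904862 in⁴
  web: d = -1.38386 in → contributes +3.54355 in⁴
Total I = 4.44841 in⁴.

Ix ≈ 4.448 in⁴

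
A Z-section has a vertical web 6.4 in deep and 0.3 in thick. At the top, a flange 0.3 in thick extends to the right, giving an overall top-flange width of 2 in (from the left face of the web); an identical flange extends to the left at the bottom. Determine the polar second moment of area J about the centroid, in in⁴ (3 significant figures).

J ≈ 17.3 in⁴

Decompose the section into non-overlapping parts with the origin at the bottom-left of its bounding rectangle.
Web: 0.3 × 6.4, A = 1.92 in², y = 3.2 in, Ī = 6.5536 in⁴.
Top flange (beyond web): 1.7 × 0.3, A = 0.51 in², y = 6.25 in, Ī = 0.003825 in⁴.
Bottom flange (beyond web): 1.7 × 0.3, A = 0.51 in², y = 0.15 in, Ī = 0.003825 in⁴.
Centroid: ȳ = ΣA·y / ΣA = 3.2 in.
Transfer each piece to the centroidal x-axis using Ī + A·d² with d = y − 3.2:
  web: d = 0 in → contributes +6.5536 in⁴
  top flange (beyond web): d = 3.05 in → contributes +4.7481 in⁴
  bottom flange (beyond web): d = -3.05 in → contributes +4.7481 in⁴
Total I = 16.05 in⁴.
For the y-axis: x̄ = 1.85 in.
Repeating about the centroidal y-axis gives I_y = 1.2801 in⁴.
Polar second moment: J = I_x + I_y = 17.33 in⁴.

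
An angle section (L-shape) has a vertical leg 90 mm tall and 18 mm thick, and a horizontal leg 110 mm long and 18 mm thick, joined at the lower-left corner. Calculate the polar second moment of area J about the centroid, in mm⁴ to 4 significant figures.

Break the section into simple shapes (no overlaps), measuring from the bottom-left corner of the bounding box.
Vertical leg: 18 × 90, A = 1 620 mm², y = 45 mm, Ī = 1 093 500 mm⁴.
Horizontal leg (remainder): 92 × 18, A = 1 656 mm², y = 9 mm, Ī = 44 712 mm⁴.
Centroid: ȳ = ΣA·y / ΣA = 26.8022 mm.
Transfer each piece to the centroidal x-axis using Ī + A·d² with d = y − 26.8022:
  vertical leg: d = 18.1978 mm → contributes +1 629 979 mm⁴
  horizontal leg (remainder): d = -17.8022 mm → contributes +569 529 mm⁴
Total I = 2 199 508 mm⁴.
For the y-axis: x̄ = 36.8022 mm.
Repeating about the centroidal y-axis gives I_y = 3 688 948 mm⁴.
Polar second moment: J = I_x + I_y = 5 888 456 mm⁴.

J ≈ 5.888 × 10⁶ mm⁴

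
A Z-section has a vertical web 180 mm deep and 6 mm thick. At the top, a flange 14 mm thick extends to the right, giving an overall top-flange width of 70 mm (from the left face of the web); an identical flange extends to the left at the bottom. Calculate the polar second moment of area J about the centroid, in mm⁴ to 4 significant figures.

Split into non-overlapping primitives; take the origin at the lower-left of the bounding box.
Web: 6 × 180, A = 1 080 mm², y = 90 mm, Ī = 2 916 000 mm⁴.
Top flange (beyond web): 64 × 14, A = 896 mm², y = 173 mm, Ī = 14634.7 mm⁴.
Bottom flange (beyond web): 64 × 14, A = 896 mm², y = 7 mm, Ī = 14634.7 mm⁴.
Centroid: ȳ = ΣA·y / ΣA = 90 mm.
Transfer each piece to the centroidal x-axis using Ī + A·d² with d = y − 90:
  web: d = 0 mm → contributes +2 916 000 mm⁴
  top flange (beyond web): d = 83 mm → contributes +6 187 179 mm⁴
  bottom flange (beyond web): d = -83 mm → contributes +6 187 179 mm⁴
Total I = 15 290 357 mm⁴.
For the y-axis: x̄ = 67 mm.
Repeating about the centroidal y-axis gives I_y = 2 810 109 mm⁴.
Polar second moment: J = I_x + I_y = 18 100 467 mm⁴.

J ≈ 1.810 × 10⁷ mm⁴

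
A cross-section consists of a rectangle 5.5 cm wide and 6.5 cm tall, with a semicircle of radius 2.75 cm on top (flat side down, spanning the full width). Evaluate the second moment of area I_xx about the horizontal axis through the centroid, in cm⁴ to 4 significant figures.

I_xx ≈ 306.1 cm⁴

Decompose the section into non-overlapping parts with the origin at the bottom-left of its bounding rectangle.
Rectangular body: 5.5 × 6.5, A = 35.75 cm², y = 3.25 cm, Ī = 125.87 cm⁴.
Semicircular cap: semicircle r = 2.75, A = 11.8791 cm², y = 7.66714 cm, Ī = 6.27715 cm⁴.
Centroid: ȳ = ΣA·y / ΣA = 4.35167 cm.
Transfer each piece to the horizontal axis through the centroid using Ī + A·d² with d = y − 4.35167:
  rectangular body: d = -1.10167 cm → contributes +169.259 cm⁴
  semicircular cap: d = 3.31546 cm → contributes +136.856 cm⁴
Total I = 306.115 cm⁴.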